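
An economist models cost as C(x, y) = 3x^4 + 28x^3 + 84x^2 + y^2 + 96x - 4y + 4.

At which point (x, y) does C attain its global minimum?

(-4, 2)

C(x,y) separates as P(x) + Q(y) + 4, so its minimum is min P + min Q + 4.
P'(x) = 12(x + 1)(x + 2)(x + 4) vanishes at x ∈ {-4, -2, -1}; Q'(y) = 2y - 4 vanishes at y ∈ {2}.
Local minima of P (where P''>0): P(-4)=-64, P(-1)=-37. Local minima of Q: Q(2)=-4.
So the global minimum of C is P(-4) + Q(2) + 4 = -64 − 4 + 4 = -64, attained at (-4, 2).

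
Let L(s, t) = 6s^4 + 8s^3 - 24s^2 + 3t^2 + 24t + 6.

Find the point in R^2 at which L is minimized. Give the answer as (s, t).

(-2, -4)

L(s,t) separates as P(s) + Q(t) + 6, so its minimum is min P + min Q + 6.
P'(s) = 24s(s - 1)(s + 2) vanishes at s ∈ {-2, 0, 1}; Q'(t) = 6(t + 4) vanishes at t ∈ {-4}.
Local minima of P (where P''>0): P(-2)=-64, P(1)=-10. Local minima of Q: Q(-4)=-48.
So the global minimum of L is P(-2) + Q(-4) + 6 = -64 − 48 + 6 = -106, attained at (-2, -4).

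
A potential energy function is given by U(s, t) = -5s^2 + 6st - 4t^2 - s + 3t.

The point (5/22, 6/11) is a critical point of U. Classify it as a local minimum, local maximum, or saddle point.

local maximum

The Hessian of U is constant: H = [[-10, 6], [6, -8]].
det(H) = (-10)·(-8) − 6² = 44.
det(H) > 0 and tr(H) = -18 < 0, so H is negative definite and the point is a local maximum.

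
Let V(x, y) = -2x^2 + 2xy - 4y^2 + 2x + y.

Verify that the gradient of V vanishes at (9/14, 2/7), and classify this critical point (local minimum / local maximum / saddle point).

∇V = (-4x + 2y + 2, 2x - 8y + 1); substituting (9/14, 2/7) gives ∇V = (0, 0), so (9/14, 2/7) is indeed a critical point.
The Hessian of V is constant: H = [[-4, 2], [2, -8]].
det(H) = (-4)·(-8) − 2² = 28.
det(H) > 0 and tr(H) = -12 < 0, so H is negative definite and the point is a local maximum.

local maximum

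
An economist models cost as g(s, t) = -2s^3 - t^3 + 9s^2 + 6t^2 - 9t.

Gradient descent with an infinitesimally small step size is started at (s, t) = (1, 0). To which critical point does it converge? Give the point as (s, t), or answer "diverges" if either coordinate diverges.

(0, 1)

g is separable, so gradient descent decouples: s follows -∂g/∂s, t follows -∂g/∂t.
∂g/∂s = -6s(s - 3); at s=1 this is 12, so s decreases.
∂g/∂t = -3(t - 3)(t - 1); at t=0 this is -9, so t increases.
s converges to its nearest critical value 0 (a local min of the s-part); t converges to 1. The iterate converges to (0, 1).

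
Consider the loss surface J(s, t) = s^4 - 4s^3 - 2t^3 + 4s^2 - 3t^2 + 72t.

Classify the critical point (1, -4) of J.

The mixed partial ∂²J/∂s∂t is 0, so the Hessian at any point is diag(J_ss, J_tt) = diag(4(3s^2 - 6s + 2), -6(2t + 1)).
At (1, -4): H = diag(-4, 42).
The eigenvalues have opposite signs, so H is indefinite: a saddle point.

saddle point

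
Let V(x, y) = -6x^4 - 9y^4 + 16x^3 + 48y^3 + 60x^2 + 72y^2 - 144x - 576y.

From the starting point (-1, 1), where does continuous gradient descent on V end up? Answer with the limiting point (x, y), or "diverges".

(1, 2)

V is separable, so gradient descent decouples: x follows -∂V/∂x, y follows -∂V/∂y.
∂V/∂x = -24(x - 3)(x - 1)(x + 2); at x=-1 this is -192, so x increases.
∂V/∂y = -36(y - 4)(y - 2)(y + 2); at y=1 this is -324, so y increases.
x converges to its nearest critical value 1 (a local min of the x-part); y converges to 2. The iterate converges to (1, 2).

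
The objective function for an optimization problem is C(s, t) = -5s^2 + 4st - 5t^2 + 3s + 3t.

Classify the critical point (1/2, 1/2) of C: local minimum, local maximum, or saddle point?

local maximum

The Hessian of C is constant: H = [[-10, 4], [4, -10]].
det(H) = (-10)·(-10) − 4² = 84.
det(H) > 0 and tr(H) = -20 < 0, so H is negative definite and the point is a local maximum.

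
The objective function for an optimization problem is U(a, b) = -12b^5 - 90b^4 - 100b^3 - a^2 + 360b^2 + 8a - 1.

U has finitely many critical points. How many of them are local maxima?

2

U separates as a function of a plus a function of b, so ∇U=0 decouples.
∂U/∂a = -2(a - 4) = 0 at a ∈ {4}; ∂U/∂b = -60b(b - 1)(b + 3)(b + 4) = 0 at b ∈ {-4, -3, 0, 1}.
The Hessian is diagonal: diag(U_aa, U_bb). Second derivatives: U_aa(4)=-2; U_bb(-4)=1200, U_bb(-3)=-720, U_bb(0)=720, U_bb(1)=-1200.
Local maxima occur where both diagonal entries negative: (4, -3), (4, 1). Count: 2.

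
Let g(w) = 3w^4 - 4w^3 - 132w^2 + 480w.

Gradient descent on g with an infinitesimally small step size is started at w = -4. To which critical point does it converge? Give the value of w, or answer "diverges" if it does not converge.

g'(w) = 12(w - 4)(w - 2)(w + 5), so g'(-4) = 576.
Gradient descent moves in the -g' direction, i.e. w is decreasing.
The nearest critical point in that direction is w = -5, where g'' = 756 > 0 (a local minimum). The iterate converges there.

-5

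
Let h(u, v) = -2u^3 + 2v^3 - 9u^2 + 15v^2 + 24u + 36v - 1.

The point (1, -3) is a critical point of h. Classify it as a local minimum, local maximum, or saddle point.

The mixed partial ∂²h/∂u∂v is 0, so the Hessian at any point is diag(h_uu, h_vv) = diag(-6(2u + 3), 6(2v + 5)).
At (1, -3): H = diag(-30, -6).
Both eigenvalues are negative, so H is negative definite: a local maximum.

local maximum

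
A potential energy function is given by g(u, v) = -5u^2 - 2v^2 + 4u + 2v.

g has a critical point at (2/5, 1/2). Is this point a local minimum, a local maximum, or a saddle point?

The Hessian of g is constant: H = [[-10, 0], [0, -4]].
det(H) = (-10)·(-4) − 0² = 40.
det(H) > 0 and tr(H) = -14 < 0, so H is negative definite and the point is a local maximum.

local maximum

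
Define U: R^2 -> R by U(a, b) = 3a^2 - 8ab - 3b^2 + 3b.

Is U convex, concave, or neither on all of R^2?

U is quadratic, so its Hessian is the constant matrix H = [[6, -8], [-8, -6]].
det(H) = -100, tr(H) = 0.
det(H) < 0, so H is indefinite: neither convex nor concave.

neither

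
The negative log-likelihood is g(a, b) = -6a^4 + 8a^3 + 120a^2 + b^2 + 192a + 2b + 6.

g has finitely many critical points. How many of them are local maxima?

g separates as a function of a plus a function of b, so ∇g=0 decouples.
∂g/∂a = -24(a - 4)(a + 1)(a + 2) = 0 at a ∈ {-2, -1, 4}; ∂g/∂b = 2(b + 1) = 0 at b ∈ {-1}.
The Hessian is diagonal: diag(g_aa, g_bb). Second derivatives: g_aa(-2)=-144, g_aa(-1)=120, g_aa(4)=-720; g_bb(-1)=2.
Local maxima occur where both diagonal entries negative: none. Count: 0.

0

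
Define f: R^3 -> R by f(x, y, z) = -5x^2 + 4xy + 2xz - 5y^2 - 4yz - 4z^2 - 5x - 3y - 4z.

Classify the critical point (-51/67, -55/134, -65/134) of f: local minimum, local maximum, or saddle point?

local maximum

The Hessian is constant: H = [[-10, 4, 2], [4, -10, -4], [2, -4, -8]].
Leading principal minors: Δ₁ = -10, Δ₂ = 84, Δ₃ = -536.
The minors alternate sign starting negative (−, +, −), so H is negative definite: a local maximum.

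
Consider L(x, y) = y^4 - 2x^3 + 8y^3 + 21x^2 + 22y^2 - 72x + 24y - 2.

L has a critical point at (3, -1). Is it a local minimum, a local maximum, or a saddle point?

The mixed partial ∂²L/∂x∂y is 0, so the Hessian at any point is diag(L_xx, L_yy) = diag(6(-2x + 7), 4(3y^2 + 12y + 11)).
At (3, -1): H = diag(6, 8).
Both eigenvalues are positive, so H is positive definite: a local minimum.

local minimum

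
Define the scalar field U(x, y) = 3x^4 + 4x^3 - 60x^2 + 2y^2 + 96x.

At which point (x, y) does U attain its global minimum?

(-4, 0)

U(x,y) separates as P(x) + Q(y), so its minimum is min P + min Q.
P'(x) = 12(x - 2)(x - 1)(x + 4) vanishes at x ∈ {-4, 1, 2}; Q'(y) = 4y vanishes at y ∈ {0}.
Local minima of P (where P''>0): P(-4)=-832, P(2)=32. Local minima of Q: Q(0)=0.
So the global minimum of U is P(-4) + Q(0) = -832 + 0 = -832, attained at (-4, 0).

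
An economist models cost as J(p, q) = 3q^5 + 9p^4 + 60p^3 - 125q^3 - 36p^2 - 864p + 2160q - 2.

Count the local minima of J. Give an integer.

4

J separates as a function of p plus a function of q, so ∇J=0 decouples.
∂J/∂p = 36(p - 2)(p + 3)(p + 4) = 0 at p ∈ {-4, -3, 2}; ∂J/∂q = 15(q - 4)(q - 3)(q + 3)(q + 4) = 0 at q ∈ {-4, -3, 3, 4}.
The Hessian is diagonal: diag(J_pp, J_qq). Second derivatives: J_pp(-4)=216, J_pp(-3)=-180, J_pp(2)=1080; J_qq(-4)=-840, J_qq(-3)=630, J_qq(3)=-630, J_qq(4)=840.
Local minima occur where both diagonal entries positive: (-4, -3), (-4, 4), (2, -3), (2, 4). Count: 4.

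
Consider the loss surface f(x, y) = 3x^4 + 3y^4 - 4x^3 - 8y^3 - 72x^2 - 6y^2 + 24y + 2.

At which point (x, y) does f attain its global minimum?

f(x,y) separates as P(x) + Q(y) + 2, so its minimum is min P + min Q + 2.
P'(x) = 12x(x - 4)(x + 3) vanishes at x ∈ {-3, 0, 4}; Q'(y) = 12(y - 2)(y - 1)(y + 1) vanishes at y ∈ {-1, 1, 2}.
Local minima of P (where P''>0): P(-3)=-297, P(4)=-640. Local minima of Q: Q(-1)=-19, Q(2)=8.
So the global minimum of f is P(4) + Q(-1) + 2 = -640 − 19 + 2 = -657, attained at (4, -1).

(4, -1)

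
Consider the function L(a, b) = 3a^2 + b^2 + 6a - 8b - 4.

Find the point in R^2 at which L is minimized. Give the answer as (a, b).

(-1, 4)

L(a,b) separates as P(a) + Q(b) − 4, so its minimum is min P + min Q − 4.
P'(a) = 6a + 6 vanishes at a ∈ {-1}; Q'(b) = 2b - 8 vanishes at b ∈ {4}.
Local minima of P (where P''>0): P(-1)=-3. Local minima of Q: Q(4)=-16.
So the global minimum of L is P(-1) + Q(4) − 4 = -3 − 16 − 4 = -23, attained at (-1, 4).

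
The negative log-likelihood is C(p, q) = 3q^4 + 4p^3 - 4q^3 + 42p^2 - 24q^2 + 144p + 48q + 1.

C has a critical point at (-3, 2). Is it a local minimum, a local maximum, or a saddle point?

The mixed partial ∂²C/∂p∂q is 0, so the Hessian at any point is diag(C_pp, C_qq) = diag(12(2p + 7), 12(3q^2 - 2q - 4)).
At (-3, 2): H = diag(12, 48).
Both eigenvalues are positive, so H is positive definite: a local minimum.

local minimum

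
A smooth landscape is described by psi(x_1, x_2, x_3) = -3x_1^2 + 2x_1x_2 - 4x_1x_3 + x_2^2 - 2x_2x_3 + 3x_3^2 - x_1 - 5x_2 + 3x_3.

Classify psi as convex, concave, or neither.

neither

psi is quadratic, so its Hessian is the constant matrix H = [[-6, 2, -4], [2, 2, -2], [-4, -2, 6]].
Leading principal minors: -6, -16, -72.
Neither pattern holds ⇒ H is indefinite ⇒ neither convex nor concave.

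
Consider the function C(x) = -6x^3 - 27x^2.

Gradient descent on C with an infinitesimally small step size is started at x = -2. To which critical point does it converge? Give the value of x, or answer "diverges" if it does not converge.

C'(x) = -18x(x + 3), so C'(-2) = 36.
Gradient descent moves in the -C' direction, i.e. x is decreasing.
The nearest critical point in that direction is x = -3, where C'' = 54 > 0 (a local minimum). The iterate converges there.

-3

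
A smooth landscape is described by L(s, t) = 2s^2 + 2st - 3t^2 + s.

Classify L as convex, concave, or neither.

L is quadratic, so its Hessian is the constant matrix H = [[4, 2], [2, -6]].
det(H) = -28, tr(H) = -2.
det(H) < 0, so H is indefinite: neither convex nor concave.

neither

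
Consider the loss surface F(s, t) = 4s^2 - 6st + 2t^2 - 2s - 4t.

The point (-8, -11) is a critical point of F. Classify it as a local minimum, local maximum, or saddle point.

The Hessian of F is constant: H = [[8, -6], [-6, 4]].
det(H) = 8·4 − (-6)² = -4.
Since det(H) < 0, H is indefinite and the critical point is a saddle point.

saddle point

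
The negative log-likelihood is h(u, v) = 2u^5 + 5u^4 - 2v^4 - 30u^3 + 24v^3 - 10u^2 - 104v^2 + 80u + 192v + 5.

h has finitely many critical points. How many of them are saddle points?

h separates as a function of u plus a function of v, so ∇h=0 decouples.
∂h/∂u = 10(u - 2)(u - 1)(u + 1)(u + 4) = 0 at u ∈ {-4, -1, 1, 2}; ∂h/∂v = -8(v - 4)(v - 3)(v - 2) = 0 at v ∈ {2, 3, 4}.
The Hessian is diagonal: diag(h_uu, h_vv). Second derivatives: h_uu(-4)=-900, h_uu(-1)=180, h_uu(1)=-100, h_uu(2)=180; h_vv(2)=-16, h_vv(3)=8, h_vv(4)=-16.
Saddle points occur where the two diagonal entries have opposite signs: (-4, 3), (-1, 2), (-1, 4), (1, 3), (2, 2), (2, 4). Count: 6.

6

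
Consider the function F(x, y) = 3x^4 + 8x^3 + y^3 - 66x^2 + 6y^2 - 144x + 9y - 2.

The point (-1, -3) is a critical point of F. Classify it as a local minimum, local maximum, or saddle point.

The mixed partial ∂²F/∂x∂y is 0, so the Hessian at any point is diag(F_xx, F_yy) = diag(12(3x^2 + 4x - 11), 6(y + 2)).
At (-1, -3): H = diag(-144, -6).
Both eigenvalues are negative, so H is negative definite: a local maximum.

local maximum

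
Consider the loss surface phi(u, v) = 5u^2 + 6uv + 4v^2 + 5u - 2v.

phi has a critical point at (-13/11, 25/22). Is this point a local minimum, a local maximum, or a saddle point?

local minimum

The Hessian of phi is constant: H = [[10, 6], [6, 8]].
det(H) = 10·8 − 6² = 44.
det(H) > 0 and tr(H) = 18 > 0, so H is positive definite and the point is a local minimum.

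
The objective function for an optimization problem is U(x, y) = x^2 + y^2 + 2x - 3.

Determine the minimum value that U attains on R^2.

U(x,y) separates as P(x) + Q(y) − 3, so its minimum is min P + min Q − 3.
P'(x) = 2x + 2 vanishes at x ∈ {-1}; Q'(y) = 2y vanishes at y ∈ {0}.
Local minima of P (where P''>0): P(-1)=-1. Local minima of Q: Q(0)=0.
So the global minimum of U is P(-1) + Q(0) − 3 = -1 + 0 − 3 = -4, attained at (-1, 0).

-4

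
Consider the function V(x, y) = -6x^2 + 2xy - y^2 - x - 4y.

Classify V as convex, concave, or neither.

V is quadratic, so its Hessian is the constant matrix H = [[-12, 2], [2, -2]].
det(H) = 20, tr(H) = -14.
det(H) > 0 and tr(H) < 0, so H is negative definite everywhere: concave.

concave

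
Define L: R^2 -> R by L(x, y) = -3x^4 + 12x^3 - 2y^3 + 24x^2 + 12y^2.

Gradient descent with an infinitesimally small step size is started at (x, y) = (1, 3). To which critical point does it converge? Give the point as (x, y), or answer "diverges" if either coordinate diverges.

(0, 0)

L is separable, so gradient descent decouples: x follows -∂L/∂x, y follows -∂L/∂y.
∂L/∂x = -12x(x - 4)(x + 1); at x=1 this is 72, so x decreases.
∂L/∂y = -6y(y - 4); at y=3 this is 18, so y decreases.
x converges to its nearest critical value 0 (a local min of the x-part); y converges to 0. The iterate converges to (0, 0).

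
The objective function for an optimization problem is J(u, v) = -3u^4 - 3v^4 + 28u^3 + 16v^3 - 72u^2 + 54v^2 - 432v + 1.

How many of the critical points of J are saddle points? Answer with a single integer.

4

J separates as a function of u plus a function of v, so ∇J=0 decouples.
∂J/∂u = -12u(u - 4)(u - 3) = 0 at u ∈ {0, 3, 4}; ∂J/∂v = -12(v - 4)(v - 3)(v + 3) = 0 at v ∈ {-3, 3, 4}.
The Hessian is diagonal: diag(J_uu, J_vv). Second derivatives: J_uu(0)=-144, J_uu(3)=36, J_uu(4)=-48; J_vv(-3)=-504, J_vv(3)=72, J_vv(4)=-84.
Saddle points occur where the two diagonal entries have opposite signs: (0, 3), (3, -3), (3, 4), (4, 3). Count: 4.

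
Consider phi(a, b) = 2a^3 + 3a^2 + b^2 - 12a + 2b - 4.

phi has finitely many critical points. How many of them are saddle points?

phi separates as a function of a plus a function of b, so ∇phi=0 decouples.
∂phi/∂a = 6(a - 1)(a + 2) = 0 at a ∈ {-2, 1}; ∂phi/∂b = 2(b + 1) = 0 at b ∈ {-1}.
The Hessian is diagonal: diag(phi_aa, phi_bb). Second derivatives: phi_aa(-2)=-18, phi_aa(1)=18; phi_bb(-1)=2.
Saddle points occur where the two diagonal entries have opposite signs: (-2, -1). Count: 1.

1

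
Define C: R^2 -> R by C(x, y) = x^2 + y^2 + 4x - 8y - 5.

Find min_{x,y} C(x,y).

C(x,y) separates as P(x) + Q(y) − 5, so its minimum is min P + min Q − 5.
P'(x) = 2x + 4 vanishes at x ∈ {-2}; Q'(y) = 2y - 8 vanishes at y ∈ {4}.
Local minima of P (where P''>0): P(-2)=-4. Local minima of Q: Q(4)=-16.
So the global minimum of C is P(-2) + Q(4) − 5 = -4 − 16 − 5 = -25, attained at (-2, 4).

-25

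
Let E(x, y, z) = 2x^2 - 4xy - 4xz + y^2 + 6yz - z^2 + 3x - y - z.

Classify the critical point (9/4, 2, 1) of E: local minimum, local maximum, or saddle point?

The Hessian is constant: H = [[4, -4, -4], [-4, 2, 6], [-4, 6, -2]].
Leading principal minors: Δ₁ = 4, Δ₂ = -8, Δ₃ = 32.
The minors fit neither the all-positive nor the alternating-sign pattern, so H is indefinite: a saddle point.

saddle point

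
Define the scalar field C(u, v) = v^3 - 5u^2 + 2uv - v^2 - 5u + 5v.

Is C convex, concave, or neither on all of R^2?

The term v^3 is cubic, so the Hessian is not constant.
∂²C/∂v² = 6v - 2, which takes both signs as v varies (negative for sufficiently negative v). A diagonal entry of the Hessian changing sign means the Hessian is neither positive- nor negative-semidefinite on all of R^2.

neither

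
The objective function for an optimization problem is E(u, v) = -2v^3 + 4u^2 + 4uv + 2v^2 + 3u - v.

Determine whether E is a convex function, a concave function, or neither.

The term -2v^3 is cubic, so the Hessian is not constant.
∂²E/∂v² = -12v + 4, which takes both signs as v varies (negative for sufficiently large v). A diagonal entry of the Hessian changing sign means the Hessian is neither positive- nor negative-semidefinite on all of R^2.

neither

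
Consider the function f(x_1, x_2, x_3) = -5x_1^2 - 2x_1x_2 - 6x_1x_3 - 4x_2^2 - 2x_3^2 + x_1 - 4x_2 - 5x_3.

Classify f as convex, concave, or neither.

concave

f is quadratic, so its Hessian is the constant matrix H = [[-10, -2, -6], [-2, -8, 0], [-6, 0, -4]].
Leading principal minors: -10, 76, -16.
Signs alternate −, +, − ⇒ H ≺ 0 ⇒ concave.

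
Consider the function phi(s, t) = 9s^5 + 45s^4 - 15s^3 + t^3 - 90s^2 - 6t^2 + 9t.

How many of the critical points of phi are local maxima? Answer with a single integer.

phi separates as a function of s plus a function of t, so ∇phi=0 decouples.
∂phi/∂s = 45s(s - 1)(s + 1)(s + 4) = 0 at s ∈ {-4, -1, 0, 1}; ∂phi/∂t = 3(t - 3)(t - 1) = 0 at t ∈ {1, 3}.
The Hessian is diagonal: diag(phi_ss, phi_tt). Second derivatives: phi_ss(-4)=-2700, phi_ss(-1)=270, phi_ss(0)=-180, phi_ss(1)=450; phi_tt(1)=-6, phi_tt(3)=6.
Local maxima occur where both diagonal entries negative: (-4, 1), (0, 1). Count: 2.

2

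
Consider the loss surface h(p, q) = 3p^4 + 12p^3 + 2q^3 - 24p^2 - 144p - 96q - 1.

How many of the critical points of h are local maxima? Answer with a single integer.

h separates as a function of p plus a function of q, so ∇h=0 decouples.
∂h/∂p = 12(p - 2)(p + 2)(p + 3) = 0 at p ∈ {-3, -2, 2}; ∂h/∂q = 6(q - 4)(q + 4) = 0 at q ∈ {-4, 4}.
The Hessian is diagonal: diag(h_pp, h_qq). Second derivatives: h_pp(-3)=60, h_pp(-2)=-48, h_pp(2)=240; h_qq(-4)=-48, h_qq(4)=48.
Local maxima occur where both diagonal entries negative: (-2, -4). Count: 1.

1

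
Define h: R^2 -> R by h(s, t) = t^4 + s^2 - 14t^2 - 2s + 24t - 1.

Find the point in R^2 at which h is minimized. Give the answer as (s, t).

(1, -3)

h(s,t) separates as P(s) + Q(t) − 1, so its minimum is min P + min Q − 1.
P'(s) = 2s - 2 vanishes at s ∈ {1}; Q'(t) = 4(t - 2)(t - 1)(t + 3) vanishes at t ∈ {-3, 1, 2}.
Local minima of P (where P''>0): P(1)=-1. Local minima of Q: Q(-3)=-117, Q(2)=8.
So the global minimum of h is P(1) + Q(-3) − 1 = -1 − 117 − 1 = -119, attained at (1, -3).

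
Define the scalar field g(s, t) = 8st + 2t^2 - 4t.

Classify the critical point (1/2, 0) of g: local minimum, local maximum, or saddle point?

saddle point

The Hessian of g is constant: H = [[0, 8], [8, 4]].
det(H) = 0·4 − 8² = -64.
Since det(H) < 0, H is indefinite and the critical point is a saddle point.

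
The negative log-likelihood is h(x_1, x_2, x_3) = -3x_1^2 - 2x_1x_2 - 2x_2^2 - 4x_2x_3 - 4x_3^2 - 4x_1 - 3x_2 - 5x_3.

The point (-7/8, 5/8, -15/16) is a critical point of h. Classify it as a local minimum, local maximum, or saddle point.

The Hessian is constant: H = [[-6, -2, 0], [-2, -4, -4], [0, -4, -8]].
Leading principal minors: Δ₁ = -6, Δ₂ = 20, Δ₃ = -64.
The minors alternate sign starting negative (−, +, −), so H is negative definite: a local maximum.

local maximum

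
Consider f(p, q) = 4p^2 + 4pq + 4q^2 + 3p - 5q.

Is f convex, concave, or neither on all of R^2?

convex

f is quadratic, so its Hessian is the constant matrix H = [[8, 4], [4, 8]].
det(H) = 48, tr(H) = 16.
det(H) > 0 and tr(H) > 0, so H is positive definite everywhere: convex.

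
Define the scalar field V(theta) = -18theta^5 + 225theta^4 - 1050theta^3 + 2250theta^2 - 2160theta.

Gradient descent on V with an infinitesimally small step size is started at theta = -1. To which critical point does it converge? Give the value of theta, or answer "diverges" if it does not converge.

1

V'(theta) = -90(theta - 4)(theta - 3)(theta - 2)(theta - 1), so V'(-1) = -10800.
Gradient descent moves in the -V' direction, i.e. theta is increasing.
The nearest critical point in that direction is theta = 1, where V'' = 540 > 0 (a local minimum). The iterate converges there.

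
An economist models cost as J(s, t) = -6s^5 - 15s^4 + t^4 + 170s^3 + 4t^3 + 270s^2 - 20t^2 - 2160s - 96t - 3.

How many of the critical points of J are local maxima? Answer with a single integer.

2

J separates as a function of s plus a function of t, so ∇J=0 decouples.
∂J/∂s = -30(s - 3)(s - 2)(s + 3)(s + 4) = 0 at s ∈ {-4, -3, 2, 3}; ∂J/∂t = 4(t - 3)(t + 2)(t + 4) = 0 at t ∈ {-4, -2, 3}.
The Hessian is diagonal: diag(J_ss, J_tt). Second derivatives: J_ss(-4)=1260, J_ss(-3)=-900, J_ss(2)=900, J_ss(3)=-1260; J_tt(-4)=56, J_tt(-2)=-40, J_tt(3)=140.
Local maxima occur where both diagonal entries negative: (-3, -2), (3, -2). Count: 2.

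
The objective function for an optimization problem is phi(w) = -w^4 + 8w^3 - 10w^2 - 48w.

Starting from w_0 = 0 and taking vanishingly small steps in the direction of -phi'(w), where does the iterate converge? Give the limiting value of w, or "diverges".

3

phi'(w) = -4(w - 4)(w - 3)(w + 1), so phi'(0) = -48.
Gradient descent moves in the -phi' direction, i.e. w is increasing.
The nearest critical point in that direction is w = 3, where phi'' = 16 > 0 (a local minimum). The iterate converges there.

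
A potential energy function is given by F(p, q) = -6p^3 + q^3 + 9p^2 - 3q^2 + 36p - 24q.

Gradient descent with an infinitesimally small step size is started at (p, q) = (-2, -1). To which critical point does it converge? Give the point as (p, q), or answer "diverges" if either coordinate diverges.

F is separable, so gradient descent decouples: p follows -∂F/∂p, q follows -∂F/∂q.
∂F/∂p = -18(p - 2)(p + 1); at p=-2 this is -72, so p increases.
∂F/∂q = 3(q - 4)(q + 2); at q=-1 this is -15, so q increases.
p converges to its nearest critical value -1 (a local min of the p-part); q converges to 4. The iterate converges to (-1, 4).

(-1, 4)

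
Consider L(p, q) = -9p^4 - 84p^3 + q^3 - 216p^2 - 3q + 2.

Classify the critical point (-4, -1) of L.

local maximum

The mixed partial ∂²L/∂p∂q is 0, so the Hessian at any point is diag(L_pp, L_qq) = diag(-36(3p^2 + 14p + 12), 6q).
At (-4, -1): H = diag(-144, -6).
Both eigenvalues are negative, so H is negative definite: a local maximum.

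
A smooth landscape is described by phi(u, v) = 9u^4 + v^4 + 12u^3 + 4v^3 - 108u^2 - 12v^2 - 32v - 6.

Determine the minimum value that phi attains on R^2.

phi(u,v) separates as P(u) + Q(v) − 6, so its minimum is min P + min Q − 6.
P'(u) = 36u(u - 2)(u + 3) vanishes at u ∈ {-3, 0, 2}; Q'(v) = 4(v - 2)(v + 1)(v + 4) vanishes at v ∈ {-4, -1, 2}.
Local minima of P (where P''>0): P(-3)=-567, P(2)=-192. Local minima of Q: Q(-4)=-64, Q(2)=-64.
So the global minimum of phi is P(-3) + Q(-4) − 6 = -567 − 64 − 6 = -637, attained at (-3, -4).

-637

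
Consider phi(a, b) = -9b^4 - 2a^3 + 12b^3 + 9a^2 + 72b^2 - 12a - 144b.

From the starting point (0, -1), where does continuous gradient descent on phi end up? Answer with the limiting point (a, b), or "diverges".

phi is separable, so gradient descent decouples: a follows -∂phi/∂a, b follows -∂phi/∂b.
∂phi/∂a = -6(a - 2)(a - 1); at a=0 this is -12, so a increases.
∂phi/∂b = -36(b - 2)(b - 1)(b + 2); at b=-1 this is -216, so b increases.
a converges to its nearest critical value 1 (a local min of the a-part); b converges to 1. The iterate converges to (1, 1).

(1, 1)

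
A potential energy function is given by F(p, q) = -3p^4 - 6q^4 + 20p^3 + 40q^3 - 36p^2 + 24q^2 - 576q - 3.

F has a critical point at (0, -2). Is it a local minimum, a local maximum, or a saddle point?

local maximum

The mixed partial ∂²F/∂p∂q is 0, so the Hessian at any point is diag(F_pp, F_qq) = diag(12(-3p^2 + 10p - 6), 24(-3q^2 + 10q + 2)).
At (0, -2): H = diag(-72, -720).
Both eigenvalues are negative, so H is negative definite: a local maximum.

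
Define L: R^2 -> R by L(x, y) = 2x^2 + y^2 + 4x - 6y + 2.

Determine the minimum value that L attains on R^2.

L(x,y) separates as P(x) + Q(y) + 2, so its minimum is min P + min Q + 2.
P'(x) = 4x + 4 vanishes at x ∈ {-1}; Q'(y) = 2y - 6 vanishes at y ∈ {3}.
Local minima of P (where P''>0): P(-1)=-2. Local minima of Q: Q(3)=-9.
So the global minimum of L is P(-1) + Q(3) + 2 = -2 − 9 + 2 = -9, attained at (-1, 3).

-9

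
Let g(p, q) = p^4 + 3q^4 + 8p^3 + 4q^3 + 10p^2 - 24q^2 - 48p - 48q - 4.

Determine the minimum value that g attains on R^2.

-145

g(p,q) separates as A(p) + B(q) − 4, so its minimum is min A + min B − 4.
A'(p) = 4(p - 1)(p + 3)(p + 4) vanishes at p ∈ {-4, -3, 1}; B'(q) = 12(q - 2)(q + 1)(q + 2) vanishes at q ∈ {-2, -1, 2}.
Local minima of A (where A''>0): A(-4)=96, A(1)=-29. Local minima of B: B(-2)=16, B(2)=-112.
So the global minimum of g is A(1) + B(2) − 4 = -29 − 112 − 4 = -145, attained at (1, 2).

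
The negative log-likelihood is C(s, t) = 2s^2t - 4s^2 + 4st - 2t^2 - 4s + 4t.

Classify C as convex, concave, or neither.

The term 2s^2t is cubic, so the Hessian is not constant.
∂²C/∂s² = 4t - 8, which takes both signs as t varies (negative for sufficiently negative t). A diagonal entry of the Hessian changing sign means the Hessian is neither positive- nor negative-semidefinite on all of R^2.

neither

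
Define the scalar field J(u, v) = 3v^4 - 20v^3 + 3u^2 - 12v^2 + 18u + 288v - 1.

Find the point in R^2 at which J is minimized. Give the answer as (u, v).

J(u,v) separates as P(u) + Q(v) − 1, so its minimum is min P + min Q − 1.
P'(u) = 6u + 18 vanishes at u ∈ {-3}; Q'(v) = 12(v - 4)(v - 3)(v + 2) vanishes at v ∈ {-2, 3, 4}.
Local minima of P (where P''>0): P(-3)=-27. Local minima of Q: Q(-2)=-416, Q(4)=448.
So the global minimum of J is P(-3) + Q(-2) − 1 = -27 − 416 − 1 = -444, attained at (-3, -2).

(-3, -2)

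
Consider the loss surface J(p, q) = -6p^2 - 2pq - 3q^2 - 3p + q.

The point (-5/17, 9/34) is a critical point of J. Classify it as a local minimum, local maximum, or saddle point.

The Hessian of J is constant: H = [[-12, -2], [-2, -6]].
det(H) = (-12)·(-6) − (-2)² = 68.
det(H) > 0 and tr(H) = -18 < 0, so H is negative definite and the point is a local maximum.

local maximum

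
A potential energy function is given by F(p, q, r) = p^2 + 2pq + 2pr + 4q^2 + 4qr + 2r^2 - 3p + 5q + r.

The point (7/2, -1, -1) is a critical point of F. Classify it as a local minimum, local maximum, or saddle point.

local minimum

The Hessian is constant: H = [[2, 2, 2], [2, 8, 4], [2, 4, 4]].
Leading principal minors: Δ₁ = 2, Δ₂ = 12, Δ₃ = 16.
All leading minors are positive, so H is positive definite: a local minimum.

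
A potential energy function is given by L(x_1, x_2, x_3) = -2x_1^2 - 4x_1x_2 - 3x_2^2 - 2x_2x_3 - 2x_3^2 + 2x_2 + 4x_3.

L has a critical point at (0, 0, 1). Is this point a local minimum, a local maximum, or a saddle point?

The Hessian is constant: H = [[-4, -4, 0], [-4, -6, -2], [0, -2, -4]].
Leading principal minors: Δ₁ = -4, Δ₂ = 8, Δ₃ = -16.
The minors alternate sign starting negative (−, +, −), so H is negative definite: a local maximum.

local maximum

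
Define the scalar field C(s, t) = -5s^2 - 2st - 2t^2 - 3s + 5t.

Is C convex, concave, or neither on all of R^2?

C is quadratic, so its Hessian is the constant matrix H = [[-10, -2], [-2, -4]].
det(H) = 36, tr(H) = -14.
det(H) > 0 and tr(H) < 0, so H is negative definite everywhere: concave.

concave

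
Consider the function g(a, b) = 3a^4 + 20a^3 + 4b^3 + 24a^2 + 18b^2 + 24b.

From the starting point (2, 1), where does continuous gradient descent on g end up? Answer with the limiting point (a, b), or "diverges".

(0, -1)

g is separable, so gradient descent decouples: a follows -∂g/∂a, b follows -∂g/∂b.
∂g/∂a = 12a(a + 1)(a + 4); at a=2 this is 432, so a decreases.
∂g/∂b = 12(b + 1)(b + 2); at b=1 this is 72, so b decreases.
a converges to its nearest critical value 0 (a local min of the a-part); b converges to -1. The iterate converges to (0, -1).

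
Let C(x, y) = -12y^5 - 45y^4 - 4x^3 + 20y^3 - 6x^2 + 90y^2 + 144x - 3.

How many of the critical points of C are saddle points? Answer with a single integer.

4

C separates as a function of x plus a function of y, so ∇C=0 decouples.
∂C/∂x = -12(x - 3)(x + 4) = 0 at x ∈ {-4, 3}; ∂C/∂y = -60y(y - 1)(y + 1)(y + 3) = 0 at y ∈ {-3, -1, 0, 1}.
The Hessian is diagonal: diag(C_xx, C_yy). Second derivatives: C_xx(-4)=84, C_xx(3)=-84; C_yy(-3)=1440, C_yy(-1)=-240, C_yy(0)=180, C_yy(1)=-480.
Saddle points occur where the two diagonal entries have opposite signs: (-4, -1), (-4, 1), (3, -3), (3, 0). Count: 4.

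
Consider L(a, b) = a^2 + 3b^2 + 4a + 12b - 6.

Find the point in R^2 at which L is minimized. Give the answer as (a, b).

(-2, -2)

L(a,b) separates as P(a) + Q(b) − 6, so its minimum is min P + min Q − 6.
P'(a) = 2a + 4 vanishes at a ∈ {-2}; Q'(b) = 6b + 12 vanishes at b ∈ {-2}.
Local minima of P (where P''>0): P(-2)=-4. Local minima of Q: Q(-2)=-12.
So the global minimum of L is P(-2) + Q(-2) − 6 = -4 − 12 − 6 = -22, attained at (-2, -2).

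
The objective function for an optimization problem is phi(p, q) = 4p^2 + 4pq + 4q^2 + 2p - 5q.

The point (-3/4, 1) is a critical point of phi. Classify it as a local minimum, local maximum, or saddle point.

The Hessian of phi is constant: H = [[8, 4], [4, 8]].
det(H) = 8·8 − 4² = 48.
det(H) > 0 and tr(H) = 16 > 0, so H is positive definite and the point is a local minimum.

local minimum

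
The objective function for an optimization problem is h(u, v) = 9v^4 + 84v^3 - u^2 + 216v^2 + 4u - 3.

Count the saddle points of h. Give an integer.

h separates as a function of u plus a function of v, so ∇h=0 decouples.
∂h/∂u = -2(u - 2) = 0 at u ∈ {2}; ∂h/∂v = 36v(v + 3)(v + 4) = 0 at v ∈ {-4, -3, 0}.
The Hessian is diagonal: diag(h_uu, h_vv). Second derivatives: h_uu(2)=-2; h_vv(-4)=144, h_vv(-3)=-108, h_vv(0)=432.
Saddle points occur where the two diagonal entries have opposite signs: (2, -4), (2, 0). Count: 2.

2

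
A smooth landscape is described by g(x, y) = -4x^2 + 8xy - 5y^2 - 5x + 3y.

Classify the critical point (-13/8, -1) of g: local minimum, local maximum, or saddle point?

local maximum

The Hessian of g is constant: H = [[-8, 8], [8, -10]].
det(H) = (-8)·(-10) − 8² = 16.
det(H) > 0 and tr(H) = -18 < 0, so H is negative definite and the point is a local maximum.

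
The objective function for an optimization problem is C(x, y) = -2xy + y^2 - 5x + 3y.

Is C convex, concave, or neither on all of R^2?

neither

C is quadratic, so its Hessian is the constant matrix H = [[0, -2], [-2, 2]].
det(H) = -4, tr(H) = 2.
det(H) < 0, so H is indefinite: neither convex nor concave.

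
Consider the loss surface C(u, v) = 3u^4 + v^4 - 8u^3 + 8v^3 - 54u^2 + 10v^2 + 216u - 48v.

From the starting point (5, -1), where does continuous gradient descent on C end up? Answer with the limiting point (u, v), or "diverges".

(3, 1)

C is separable, so gradient descent decouples: u follows -∂C/∂u, v follows -∂C/∂v.
∂C/∂u = 12(u - 3)(u - 2)(u + 3); at u=5 this is 576, so u decreases.
∂C/∂v = 4(v - 1)(v + 3)(v + 4); at v=-1 this is -48, so v increases.
u converges to its nearest critical value 3 (a local min of the u-part); v converges to 1. The iterate converges to (3, 1).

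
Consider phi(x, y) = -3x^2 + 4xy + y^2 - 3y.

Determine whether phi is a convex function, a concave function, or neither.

phi is quadratic, so its Hessian is the constant matrix H = [[-6, 4], [4, 2]].
det(H) = -28, tr(H) = -4.
det(H) < 0, so H is indefinite: neither convex nor concave.

neither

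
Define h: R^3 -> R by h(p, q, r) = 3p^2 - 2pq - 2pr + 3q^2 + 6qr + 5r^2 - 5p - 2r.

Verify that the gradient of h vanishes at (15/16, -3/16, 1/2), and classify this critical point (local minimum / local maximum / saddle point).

∇h = (6p - 2q - 2r - 5, -2p + 6q + 6r, -2p + 6q + 10r - 2); substituting (15/16, -3/16, 1/2) gives ∇h = (0, 0, 0), so (15/16, -3/16, 1/2) is indeed a critical point.
The Hessian is constant: H = [[6, -2, -2], [-2, 6, 6], [-2, 6, 10]].
Leading principal minors: Δ₁ = 6, Δ₂ = 32, Δ₃ = 128.
All leading minors are positive, so H is positive definite: a local minimum.

local minimum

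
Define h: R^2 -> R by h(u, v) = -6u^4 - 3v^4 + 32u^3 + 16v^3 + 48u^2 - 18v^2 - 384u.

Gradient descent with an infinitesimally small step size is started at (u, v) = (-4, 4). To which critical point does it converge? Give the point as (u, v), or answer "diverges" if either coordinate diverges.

h is separable, so gradient descent decouples: u follows -∂h/∂u, v follows -∂h/∂v.
∂h/∂u = -24(u - 4)(u - 2)(u + 2); at u=-4 this is 2304, so u decreases.
∂h/∂v = -12v(v - 3)(v - 1); at v=4 this is -144, so v increases.
The u-coordinate has no critical point in that direction and runs off to infinity.

diverges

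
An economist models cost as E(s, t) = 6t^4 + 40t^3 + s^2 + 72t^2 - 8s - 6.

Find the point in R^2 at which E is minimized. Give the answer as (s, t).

(4, 0)

E(s,t) separates as P(s) + Q(t) − 6, so its minimum is min P + min Q − 6.
P'(s) = 2s - 8 vanishes at s ∈ {4}; Q'(t) = 24t(t + 2)(t + 3) vanishes at t ∈ {-3, -2, 0}.
Local minima of P (where P''>0): P(4)=-16. Local minima of Q: Q(-3)=54, Q(0)=0.
So the global minimum of E is P(4) + Q(0) − 6 = -16 + 0 − 6 = -22, attained at (4, 0).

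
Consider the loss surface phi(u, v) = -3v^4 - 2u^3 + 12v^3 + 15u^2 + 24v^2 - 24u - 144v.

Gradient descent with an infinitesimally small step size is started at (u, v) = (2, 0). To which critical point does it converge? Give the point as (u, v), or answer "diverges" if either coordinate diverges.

phi is separable, so gradient descent decouples: u follows -∂phi/∂u, v follows -∂phi/∂v.
∂phi/∂u = -6(u - 4)(u - 1); at u=2 this is 12, so u decreases.
∂phi/∂v = -12(v - 3)(v - 2)(v + 2); at v=0 this is -144, so v increases.
u converges to its nearest critical value 1 (a local min of the u-part); v converges to 2. The iterate converges to (1, 2).

(1, 2)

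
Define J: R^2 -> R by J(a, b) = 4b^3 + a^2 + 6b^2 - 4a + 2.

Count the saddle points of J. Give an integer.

J separates as a function of a plus a function of b, so ∇J=0 decouples.
∂J/∂a = 2(a - 2) = 0 at a ∈ {2}; ∂J/∂b = 12b(b + 1) = 0 at b ∈ {-1, 0}.
The Hessian is diagonal: diag(J_aa, J_bb). Second derivatives: J_aa(2)=2; J_bb(-1)=-12, J_bb(0)=12.
Saddle points occur where the two diagonal entries have opposite signs: (2, -1). Count: 1.

1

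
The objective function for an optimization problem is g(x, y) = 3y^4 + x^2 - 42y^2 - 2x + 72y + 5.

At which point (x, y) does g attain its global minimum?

(1, -3)

g(x,y) separates as P(x) + Q(y) + 5, so its minimum is min P + min Q + 5.
P'(x) = 2x - 2 vanishes at x ∈ {1}; Q'(y) = 12(y - 2)(y - 1)(y + 3) vanishes at y ∈ {-3, 1, 2}.
Local minima of P (where P''>0): P(1)=-1. Local minima of Q: Q(-3)=-351, Q(2)=24.
So the global minimum of g is P(1) + Q(-3) + 5 = -1 − 351 + 5 = -347, attained at (1, -3).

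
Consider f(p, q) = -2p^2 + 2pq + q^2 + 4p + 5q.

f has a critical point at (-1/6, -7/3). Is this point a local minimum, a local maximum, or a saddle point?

The Hessian of f is constant: H = [[-4, 2], [2, 2]].
det(H) = (-4)·2 − 2² = -12.
Since det(H) < 0, H is indefinite and the critical point is a saddle point.

saddle point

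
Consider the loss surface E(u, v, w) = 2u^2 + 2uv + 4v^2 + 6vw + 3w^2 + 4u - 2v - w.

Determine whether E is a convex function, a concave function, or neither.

E is quadratic, so its Hessian is the constant matrix H = [[4, 2, 0], [2, 8, 6], [0, 6, 6]].
Leading principal minors: 4, 28, 24.
All positive ⇒ H ≻ 0 ⇒ convex.

convex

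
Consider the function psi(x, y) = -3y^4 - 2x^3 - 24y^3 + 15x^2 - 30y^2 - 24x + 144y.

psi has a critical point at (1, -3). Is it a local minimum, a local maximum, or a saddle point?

local minimum

The mixed partial ∂²psi/∂x∂y is 0, so the Hessian at any point is diag(psi_xx, psi_yy) = diag(6(-2x + 5), -12(3y^2 + 12y + 5)).
At (1, -3): H = diag(18, 48).
Both eigenvalues are positive, so H is positive definite: a local minimum.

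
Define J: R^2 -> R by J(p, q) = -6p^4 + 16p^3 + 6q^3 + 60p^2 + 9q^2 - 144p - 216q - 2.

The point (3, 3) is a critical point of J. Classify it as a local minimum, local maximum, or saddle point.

The mixed partial ∂²J/∂p∂q is 0, so the Hessian at any point is diag(J_pp, J_qq) = diag(24(-3p^2 + 4p + 5), 18(2q + 1)).
At (3, 3): H = diag(-240, 126).
The eigenvalues have opposite signs, so H is indefinite: a saddle point.

saddle point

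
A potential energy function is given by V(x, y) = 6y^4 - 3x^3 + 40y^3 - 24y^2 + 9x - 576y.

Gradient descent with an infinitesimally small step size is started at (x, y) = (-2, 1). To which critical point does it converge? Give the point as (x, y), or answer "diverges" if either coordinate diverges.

V is separable, so gradient descent decouples: x follows -∂V/∂x, y follows -∂V/∂y.
∂V/∂x = -9(x - 1)(x + 1); at x=-2 this is -27, so x increases.
∂V/∂y = 24(y - 2)(y + 3)(y + 4); at y=1 this is -480, so y increases.
x converges to its nearest critical value -1 (a local min of the x-part); y converges to 2. The iterate converges to (-1, 2).

(-1, 2)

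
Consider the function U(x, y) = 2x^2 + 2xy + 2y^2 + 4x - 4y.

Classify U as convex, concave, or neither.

convex

U is quadratic, so its Hessian is the constant matrix H = [[4, 2], [2, 4]].
det(H) = 12, tr(H) = 8.
det(H) > 0 and tr(H) > 0, so H is positive definite everywhere: convex.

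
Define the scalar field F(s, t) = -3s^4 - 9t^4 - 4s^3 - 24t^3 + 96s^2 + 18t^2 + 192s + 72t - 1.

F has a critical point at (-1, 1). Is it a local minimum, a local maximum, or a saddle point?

The mixed partial ∂²F/∂s∂t is 0, so the Hessian at any point is diag(F_ss, F_tt) = diag(12(-3s^2 - 2s + 16), 36(-3t^2 - 4t + 1)).
At (-1, 1): H = diag(180, -216).
The eigenvalues have opposite signs, so H is indefinite: a saddle point.

saddle point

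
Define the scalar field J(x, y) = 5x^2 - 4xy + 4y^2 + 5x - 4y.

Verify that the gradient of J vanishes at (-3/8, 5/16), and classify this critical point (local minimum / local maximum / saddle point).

∇J = (10x - 4y + 5, -4x + 8y - 4); substituting (-3/8, 5/16) gives ∇J = (0, 0), so (-3/8, 5/16) is indeed a critical point.
The Hessian of J is constant: H = [[10, -4], [-4, 8]].
det(H) = 10·8 − (-4)² = 64.
det(H) > 0 and tr(H) = 18 > 0, so H is positive definite and the point is a local minimum.

local minimum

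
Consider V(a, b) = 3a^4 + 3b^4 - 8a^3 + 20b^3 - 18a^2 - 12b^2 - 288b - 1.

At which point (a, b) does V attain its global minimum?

V(a,b) separates as P(a) + Q(b) − 1, so its minimum is min P + min Q − 1.
P'(a) = 12a(a - 3)(a + 1) vanishes at a ∈ {-1, 0, 3}; Q'(b) = 12(b - 2)(b + 3)(b + 4) vanishes at b ∈ {-4, -3, 2}.
Local minima of P (where P''>0): P(-1)=-7, P(3)=-135. Local minima of Q: Q(-4)=448, Q(2)=-416.
So the global minimum of V is P(3) + Q(2) − 1 = -135 − 416 − 1 = -552, attained at (3, 2).

(3, 2)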